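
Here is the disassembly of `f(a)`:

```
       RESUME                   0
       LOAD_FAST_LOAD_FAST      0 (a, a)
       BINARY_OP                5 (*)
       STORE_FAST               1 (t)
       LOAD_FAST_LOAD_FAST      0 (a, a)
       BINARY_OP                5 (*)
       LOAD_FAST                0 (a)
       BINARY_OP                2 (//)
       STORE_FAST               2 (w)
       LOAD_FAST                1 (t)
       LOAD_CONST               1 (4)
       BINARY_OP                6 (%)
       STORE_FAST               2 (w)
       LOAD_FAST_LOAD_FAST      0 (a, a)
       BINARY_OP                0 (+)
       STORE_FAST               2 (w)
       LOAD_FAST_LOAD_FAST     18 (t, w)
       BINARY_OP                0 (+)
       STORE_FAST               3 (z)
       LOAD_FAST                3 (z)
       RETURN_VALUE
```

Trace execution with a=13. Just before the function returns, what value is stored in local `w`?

26

LOAD_FAST_LOAD_FAST a,a → push 13,13. Stack: [13, 13]
BINARY_OP * → 13 * 13 = 169. Stack: [169]
STORE_FAST t → t=169. Stack: []
LOAD_FAST_LOAD_FAST a,a → push 13,13. Stack: [13, 13]
BINARY_OP * → 13 * 13 = 169. Stack: [169]
LOAD_FAST a → push 13. Stack: [169, 13]
BINARY_OP // → 169 // 13 = 13. Stack: [13]
STORE_FAST w → w=13. Stack: []
LOAD_FAST t → push 169. Stack: [169]
LOAD_CONST → push 4. Stack: [169, 4]
BINARY_OP % → 169 % 4 = 1. Stack: [1]
STORE_FAST w → w=1. Stack: []
LOAD_FAST_LOAD_FAST a,a → push 13,13. Stack: [13, 13]
BINARY_OP + → 13 + 13 = 26. Stack: [26]
STORE_FAST w → w=26. Stack: []
LOAD_FAST_LOAD_FAST t,w → push 169,26. Stack: [169, 26]
BINARY_OP + → 169 + 26 = 195. Stack: [195]
STORE_FAST z → z=195. Stack: []
LOAD_FAST z → push 195. Stack: [195]
RETURN_VALUE → return 195.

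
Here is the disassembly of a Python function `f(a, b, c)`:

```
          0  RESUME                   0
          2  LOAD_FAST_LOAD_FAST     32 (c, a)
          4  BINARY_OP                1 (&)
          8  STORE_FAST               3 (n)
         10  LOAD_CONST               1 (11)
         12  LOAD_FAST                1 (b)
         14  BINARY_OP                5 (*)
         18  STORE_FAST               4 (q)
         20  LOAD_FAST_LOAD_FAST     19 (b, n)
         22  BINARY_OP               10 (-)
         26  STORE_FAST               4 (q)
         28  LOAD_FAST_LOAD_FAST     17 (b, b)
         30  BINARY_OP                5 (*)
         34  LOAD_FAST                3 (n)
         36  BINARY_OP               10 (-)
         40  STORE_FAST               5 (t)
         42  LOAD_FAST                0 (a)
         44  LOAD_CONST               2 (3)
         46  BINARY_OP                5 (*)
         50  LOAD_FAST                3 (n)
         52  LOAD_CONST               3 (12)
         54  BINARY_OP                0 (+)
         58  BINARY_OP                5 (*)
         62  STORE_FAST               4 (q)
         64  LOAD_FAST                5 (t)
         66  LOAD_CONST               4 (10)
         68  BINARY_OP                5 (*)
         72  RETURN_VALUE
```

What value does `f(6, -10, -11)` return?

960

LOAD_FAST_LOAD_FAST c,a → push -11,6. Stack: [-11, 6]
BINARY_OP & → -11 & 6 = 4. Stack: [4]
STORE_FAST n → n=4. Stack: []
LOAD_CONST → push 11. Stack: [11]
LOAD_FAST b → push -10. Stack: [11, -10]
BINARY_OP * → 11 * -10 = -110. Stack: [-110]
STORE_FAST q → q=-110. Stack: []
LOAD_FAST_LOAD_FAST b,n → push -10,4. Stack: [-10, 4]
BINARY_OP - → -10 - 4 = -14. Stack: [-14]
STORE_FAST q → q=-14. Stack: []
LOAD_FAST_LOAD_FAST b,b → push -10,-10. Stack: [-10, -10]
BINARY_OP * → -10 * -10 = 100. Stack: [100]
LOAD_FAST n → push 4. Stack: [100, 4]
BINARY_OP - → 100 - 4 = 96. Stack: [96]
STORE_FAST t → t=96. Stack: []
LOAD_FAST a → push 6. Stack: [6]
LOAD_CONST → push 3. Stack: [6, 3]
BINARY_OP * → 6 * 3 = 18. Stack: [18]
LOAD_FAST n → push 4. Stack: [18, 4]
LOAD_CONST → push 12. Stack: [18, 4, 12]
BINARY_OP + → 4 + 12 = 16. Stack: [18, 16]
BINARY_OP * → 18 * 16 = 288. Stack: [288]
STORE_FAST q → q=288. Stack: []
LOAD_FAST t → push 96. Stack: [96]
LOAD_CONST → push 10. Stack: [96, 10]
BINARY_OP * → 96 * 10 = 960. Stack: [960]
RETURN_VALUE → return 960.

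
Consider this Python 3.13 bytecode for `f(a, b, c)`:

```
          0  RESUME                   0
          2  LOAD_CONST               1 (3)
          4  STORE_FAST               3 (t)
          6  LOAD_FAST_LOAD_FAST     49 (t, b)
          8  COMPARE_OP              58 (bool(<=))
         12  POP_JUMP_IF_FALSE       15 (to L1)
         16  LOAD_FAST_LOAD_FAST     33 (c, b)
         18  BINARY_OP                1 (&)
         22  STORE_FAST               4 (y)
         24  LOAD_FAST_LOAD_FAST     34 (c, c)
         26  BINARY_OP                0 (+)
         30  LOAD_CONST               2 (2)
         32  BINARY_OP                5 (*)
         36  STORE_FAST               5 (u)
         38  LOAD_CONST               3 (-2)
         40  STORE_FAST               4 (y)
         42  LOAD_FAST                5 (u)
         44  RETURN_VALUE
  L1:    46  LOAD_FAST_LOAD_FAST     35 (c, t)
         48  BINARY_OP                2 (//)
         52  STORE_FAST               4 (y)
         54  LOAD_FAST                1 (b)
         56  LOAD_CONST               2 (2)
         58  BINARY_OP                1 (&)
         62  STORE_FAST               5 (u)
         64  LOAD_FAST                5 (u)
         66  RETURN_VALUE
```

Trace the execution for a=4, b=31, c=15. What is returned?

60

LOAD_CONST → push 3. Stack: [3]
STORE_FAST t → t=3. Stack: []
LOAD_FAST_LOAD_FAST t,b → push 3,31. Stack: [3, 31]
COMPARE_OP bool(<=) → 3 vs 31 = True. Stack: [True]
POP_JUMP_IF_FALSE → pop True; no jump. Stack: []
LOAD_FAST_LOAD_FAST c,b → push 15,31. Stack: [15, 31]
BINARY_OP & → 15 & 31 = 15. Stack: [15]
STORE_FAST y → y=15. Stack: []
LOAD_FAST_LOAD_FAST c,c → push 15,15. Stack: [15, 15]
BINARY_OP + → 15 + 15 = 30. Stack: [30]
LOAD_CONST → push 2. Stack: [30, 2]
BINARY_OP * → 30 * 2 = 60. Stack: [60]
STORE_FAST u → u=60. Stack: []
LOAD_CONST → push -2. Stack: [-2]
STORE_FAST y → y=-2. Stack: []
LOAD_FAST u → push 60. Stack: [60]
RETURN_VALUE → return 60.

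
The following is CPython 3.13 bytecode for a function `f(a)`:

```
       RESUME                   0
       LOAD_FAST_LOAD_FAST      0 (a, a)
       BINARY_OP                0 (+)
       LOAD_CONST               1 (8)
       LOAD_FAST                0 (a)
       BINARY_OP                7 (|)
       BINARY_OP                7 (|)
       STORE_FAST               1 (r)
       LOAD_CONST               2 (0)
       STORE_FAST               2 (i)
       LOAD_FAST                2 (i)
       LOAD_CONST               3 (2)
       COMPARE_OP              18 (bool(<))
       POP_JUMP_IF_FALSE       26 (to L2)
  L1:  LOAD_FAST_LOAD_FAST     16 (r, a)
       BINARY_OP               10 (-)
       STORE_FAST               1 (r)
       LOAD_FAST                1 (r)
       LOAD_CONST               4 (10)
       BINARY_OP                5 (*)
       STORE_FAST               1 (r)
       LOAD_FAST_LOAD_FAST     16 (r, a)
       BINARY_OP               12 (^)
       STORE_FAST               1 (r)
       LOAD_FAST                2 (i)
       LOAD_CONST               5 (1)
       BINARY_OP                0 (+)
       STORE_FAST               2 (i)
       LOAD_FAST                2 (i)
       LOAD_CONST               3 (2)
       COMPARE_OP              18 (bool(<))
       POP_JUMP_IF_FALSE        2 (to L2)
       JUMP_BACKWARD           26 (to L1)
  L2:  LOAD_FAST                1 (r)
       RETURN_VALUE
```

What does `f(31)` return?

3231

LOAD_FAST_LOAD_FAST a,a → push 31,31. Stack: [31, 31]
BINARY_OP + → 31 + 31 = 62. Stack: [62]
LOAD_CONST → push 8. Stack: [62, 8]
LOAD_FAST a → push 31. Stack: [62, 8, 31]
BINARY_OP | → 8 | 31 = 31. Stack: [62, 31]
BINARY_OP | → 62 | 31 = 63. Stack: [63]
STORE_FAST r → r=63. Stack: []
LOAD_CONST → push 0. Stack: [0]
STORE_FAST i → i=0. Stack: []
LOAD_FAST i → push 0. Stack: [0]
LOAD_CONST → push 2. Stack: [0, 2]
COMPARE_OP bool(<) → 0 vs 2 = True. Stack: [True]
POP_JUMP_IF_FALSE → pop True; no jump. Stack: []
LOAD_FAST_LOAD_FAST r,a → push 63,31. Stack: [63, 31]
BINARY_OP - → 63 - 31 = 32. Stack: [32]
STORE_FAST r → r=32. Stack: []
LOAD_FAST r → push 32. Stack: [32]
LOAD_CONST → push 10. Stack: [32, 10]
BINARY_OP * → 32 * 10 = 320. Stack: [320]
STORE_FAST r → r=320. Stack: []
LOAD_FAST_LOAD_FAST r,a → push 320,31. Stack: [320, 31]
BINARY_OP ^ → 320 ^ 31 = 351. Stack: [351]
STORE_FAST r → r=351. Stack: []
LOAD_FAST i → push 0. Stack: [0]
LOAD_CONST → push 1. Stack: [0, 1]
BINARY_OP + → 0 + 1 = 1. Stack: [1]
STORE_FAST i → i=1. Stack: []
LOAD_FAST i → push 1. Stack: [1]
LOAD_CONST → push 2. Stack: [1, 2]
COMPARE_OP bool(<) → 1 vs 2 = True. Stack: [True]
POP_JUMP_IF_FALSE → pop True; no jump. Stack: []
LOAD_FAST_LOAD_FAST r,a → push 351,31. Stack: [351, 31]
BINARY_OP - → 351 - 31 = 320. Stack: [320]
STORE_FAST r → r=320. Stack: []
LOAD_FAST r → push 320. Stack: [320]
LOAD_CONST → push 10. Stack: [320, 10]
BINARY_OP * → 320 * 10 = 3200. Stack: [3200]
STORE_FAST r → r=3200. Stack: []
LOAD_FAST_LOAD_FAST r,a → push 3200,31. Stack: [3200, 31]
BINARY_OP ^ → 3200 ^ 31 = 3231. Stack: [3231]
STORE_FAST r → r=3231. Stack: []
LOAD_FAST i → push 1. Stack: [1]
LOAD_CONST → push 1. Stack: [1, 1]
BINARY_OP + → 1 + 1 = 2. Stack: [2]
STORE_FAST i → i=2. Stack: []
LOAD_FAST i → push 2. Stack: [2]
LOAD_CONST → push 2. Stack: [2, 2]
COMPARE_OP bool(<) → 2 vs 2 = False. Stack: [False]
POP_JUMP_IF_FALSE → pop False; jump. Stack: []
LOAD_FAST r → push 3231. Stack: [3231]
RETURN_VALUE → return 3231.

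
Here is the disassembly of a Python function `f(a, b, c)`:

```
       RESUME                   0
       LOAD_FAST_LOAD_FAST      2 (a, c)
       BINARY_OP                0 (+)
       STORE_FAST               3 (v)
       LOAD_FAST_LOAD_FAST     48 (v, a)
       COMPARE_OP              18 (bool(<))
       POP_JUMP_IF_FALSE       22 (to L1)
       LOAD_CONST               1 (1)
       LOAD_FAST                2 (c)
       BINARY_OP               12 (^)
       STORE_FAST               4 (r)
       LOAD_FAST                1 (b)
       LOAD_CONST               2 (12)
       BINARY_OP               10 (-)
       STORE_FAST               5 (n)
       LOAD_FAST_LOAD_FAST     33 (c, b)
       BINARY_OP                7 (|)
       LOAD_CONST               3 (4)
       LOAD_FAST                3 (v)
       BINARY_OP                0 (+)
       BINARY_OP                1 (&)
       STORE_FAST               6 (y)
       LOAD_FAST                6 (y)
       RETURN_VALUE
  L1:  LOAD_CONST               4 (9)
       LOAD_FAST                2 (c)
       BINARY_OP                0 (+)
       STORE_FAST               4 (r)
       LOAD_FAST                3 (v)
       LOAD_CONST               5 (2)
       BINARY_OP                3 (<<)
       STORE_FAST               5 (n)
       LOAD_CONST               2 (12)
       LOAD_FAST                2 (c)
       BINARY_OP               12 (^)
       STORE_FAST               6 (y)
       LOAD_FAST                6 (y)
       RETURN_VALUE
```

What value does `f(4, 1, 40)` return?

36

LOAD_FAST_LOAD_FAST a,c → push 4,40. Stack: [4, 40]
BINARY_OP + → 4 + 40 = 44. Stack: [44]
STORE_FAST v → v=44. Stack: []
LOAD_FAST_LOAD_FAST v,a → push 44,4. Stack: [44, 4]
COMPARE_OP bool(<) → 44 vs 4 = False. Stack: [False]
POP_JUMP_IF_FALSE → pop False; jump. Stack: []
LOAD_CONST → push 9. Stack: [9]
LOAD_FAST c → push 40. Stack: [9, 40]
BINARY_OP + → 9 + 40 = 49. Stack: [49]
STORE_FAST r → r=49. Stack: []
LOAD_FAST v → push 44. Stack: [44]
LOAD_CONST → push 2. Stack: [44, 2]
BINARY_OP << → 44 << 2 = 176. Stack: [176]
STORE_FAST n → n=176. Stack: []
LOAD_CONST → push 12. Stack: [12]
LOAD_FAST c → push 40. Stack: [12, 40]
BINARY_OP ^ → 12 ^ 40 = 36. Stack: [36]
STORE_FAST y → y=36. Stack: []
LOAD_FAST y → push 36. Stack: [36]
RETURN_VALUE → return 36.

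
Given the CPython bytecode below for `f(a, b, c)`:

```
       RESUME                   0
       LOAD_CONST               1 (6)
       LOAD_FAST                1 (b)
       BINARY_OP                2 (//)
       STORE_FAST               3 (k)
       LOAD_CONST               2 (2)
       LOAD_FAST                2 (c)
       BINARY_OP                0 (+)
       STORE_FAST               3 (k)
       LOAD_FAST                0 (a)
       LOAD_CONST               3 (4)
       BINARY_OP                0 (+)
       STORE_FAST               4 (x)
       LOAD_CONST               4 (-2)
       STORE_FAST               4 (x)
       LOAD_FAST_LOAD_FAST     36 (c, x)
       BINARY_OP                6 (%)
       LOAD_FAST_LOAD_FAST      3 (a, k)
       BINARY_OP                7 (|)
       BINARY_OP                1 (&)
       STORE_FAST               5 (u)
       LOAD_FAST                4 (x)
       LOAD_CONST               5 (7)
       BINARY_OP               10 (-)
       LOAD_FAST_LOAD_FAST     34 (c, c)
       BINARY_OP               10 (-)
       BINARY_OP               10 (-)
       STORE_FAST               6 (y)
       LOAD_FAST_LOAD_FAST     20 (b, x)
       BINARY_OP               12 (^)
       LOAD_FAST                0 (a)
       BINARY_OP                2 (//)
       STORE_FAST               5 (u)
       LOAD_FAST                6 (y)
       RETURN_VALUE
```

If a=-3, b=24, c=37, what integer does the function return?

-9

LOAD_CONST → push 6. Stack: [6]
LOAD_FAST b → push 24. Stack: [6, 24]
BINARY_OP // → 6 // 24 = 0. Stack: [0]
STORE_FAST k → k=0. Stack: []
LOAD_CONST → push 2. Stack: [2]
LOAD_FAST c → push 37. Stack: [2, 37]
BINARY_OP + → 2 + 37 = 39. Stack: [39]
STORE_FAST k → k=39. Stack: []
LOAD_FAST a → push -3. Stack: [-3]
LOAD_CONST → push 4. Stack: [-3, 4]
BINARY_OP + → -3 + 4 = 1. Stack: [1]
STORE_FAST x → x=1. Stack: []
LOAD_CONST → push -2. Stack: [-2]
STORE_FAST x → x=-2. Stack: []
LOAD_FAST_LOAD_FAST c,x → push 37,-2. Stack: [37, -2]
BINARY_OP % → 37 % -2 = -1. Stack: [-1]
LOAD_FAST_LOAD_FAST a,k → push -3,39. Stack: [-1, -3, 39]
BINARY_OP | → -3 | 39 = -1. Stack: [-1, -1]
BINARY_OP & → -1 & -1 = -1. Stack: [-1]
STORE_FAST u → u=-1. Stack: []
LOAD_FAST x → push -2. Stack: [-2]
LOAD_CONST → push 7. Stack: [-2, 7]
BINARY_OP - → -2 - 7 = -9. Stack: [-9]
LOAD_FAST_LOAD_FAST c,c → push 37,37. Stack: [-9, 37, 37]
BINARY_OP - → 37 - 37 = 0. Stack: [-9, 0]
BINARY_OP - → -9 - 0 = -9. Stack: [-9]
STORE_FAST y → y=-9. Stack: []
LOAD_FAST_LOAD_FAST b,x → push 24,-2. Stack: [24, -2]
BINARY_OP ^ → 24 ^ -2 = -26. Stack: [-26]
LOAD_FAST a → push -3. Stack: [-26, -3]
BINARY_OP // → -26 // -3 = 8. Stack: [8]
STORE_FAST u → u=8. Stack: []
LOAD_FAST y → push -9. Stack: [-9]
RETURN_VALUE → return -9.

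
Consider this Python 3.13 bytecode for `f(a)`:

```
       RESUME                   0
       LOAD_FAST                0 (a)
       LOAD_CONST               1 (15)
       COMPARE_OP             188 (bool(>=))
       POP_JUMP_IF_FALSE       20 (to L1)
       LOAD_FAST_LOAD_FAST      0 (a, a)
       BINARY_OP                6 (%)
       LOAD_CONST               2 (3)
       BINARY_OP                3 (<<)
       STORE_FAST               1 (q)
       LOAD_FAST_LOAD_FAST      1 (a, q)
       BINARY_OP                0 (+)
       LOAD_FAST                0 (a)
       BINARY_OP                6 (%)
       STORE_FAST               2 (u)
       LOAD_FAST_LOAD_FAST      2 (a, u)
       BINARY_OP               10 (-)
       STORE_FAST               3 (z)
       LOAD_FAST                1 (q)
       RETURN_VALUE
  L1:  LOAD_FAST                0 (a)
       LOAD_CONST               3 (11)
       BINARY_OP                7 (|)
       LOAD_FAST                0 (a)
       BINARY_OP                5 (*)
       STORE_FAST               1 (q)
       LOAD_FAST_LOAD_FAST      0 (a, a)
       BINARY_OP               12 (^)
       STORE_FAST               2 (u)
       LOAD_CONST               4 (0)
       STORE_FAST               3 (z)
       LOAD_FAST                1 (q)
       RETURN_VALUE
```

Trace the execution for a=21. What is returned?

0

LOAD_FAST a → push 21. Stack: [21]
LOAD_CONST → push 15. Stack: [21, 15]
COMPARE_OP bool(>=) → 21 vs 15 = True. Stack: [True]
POP_JUMP_IF_FALSE → pop True; no jump. Stack: []
LOAD_FAST_LOAD_FAST a,a → push 21,21. Stack: [21, 21]
BINARY_OP % → 21 % 21 = 0. Stack: [0]
LOAD_CONST → push 3. Stack: [0, 3]
BINARY_OP << → 0 << 3 = 0. Stack: [0]
STORE_FAST q → q=0. Stack: []
LOAD_FAST_LOAD_FAST a,q → push 21,0. Stack: [21, 0]
BINARY_OP + → 21 + 0 = 21. Stack: [21]
LOAD_FAST a → push 21. Stack: [21, 21]
BINARY_OP % → 21 % 21 = 0. Stack: [0]
STORE_FAST u → u=0. Stack: []
LOAD_FAST_LOAD_FAST a,u → push 21,0. Stack: [21, 0]
BINARY_OP - → 21 - 0 = 21. Stack: [21]
STORE_FAST z → z=21. Stack: []
LOAD_FAST q → push 0. Stack: [0]
RETURN_VALUE → return 0.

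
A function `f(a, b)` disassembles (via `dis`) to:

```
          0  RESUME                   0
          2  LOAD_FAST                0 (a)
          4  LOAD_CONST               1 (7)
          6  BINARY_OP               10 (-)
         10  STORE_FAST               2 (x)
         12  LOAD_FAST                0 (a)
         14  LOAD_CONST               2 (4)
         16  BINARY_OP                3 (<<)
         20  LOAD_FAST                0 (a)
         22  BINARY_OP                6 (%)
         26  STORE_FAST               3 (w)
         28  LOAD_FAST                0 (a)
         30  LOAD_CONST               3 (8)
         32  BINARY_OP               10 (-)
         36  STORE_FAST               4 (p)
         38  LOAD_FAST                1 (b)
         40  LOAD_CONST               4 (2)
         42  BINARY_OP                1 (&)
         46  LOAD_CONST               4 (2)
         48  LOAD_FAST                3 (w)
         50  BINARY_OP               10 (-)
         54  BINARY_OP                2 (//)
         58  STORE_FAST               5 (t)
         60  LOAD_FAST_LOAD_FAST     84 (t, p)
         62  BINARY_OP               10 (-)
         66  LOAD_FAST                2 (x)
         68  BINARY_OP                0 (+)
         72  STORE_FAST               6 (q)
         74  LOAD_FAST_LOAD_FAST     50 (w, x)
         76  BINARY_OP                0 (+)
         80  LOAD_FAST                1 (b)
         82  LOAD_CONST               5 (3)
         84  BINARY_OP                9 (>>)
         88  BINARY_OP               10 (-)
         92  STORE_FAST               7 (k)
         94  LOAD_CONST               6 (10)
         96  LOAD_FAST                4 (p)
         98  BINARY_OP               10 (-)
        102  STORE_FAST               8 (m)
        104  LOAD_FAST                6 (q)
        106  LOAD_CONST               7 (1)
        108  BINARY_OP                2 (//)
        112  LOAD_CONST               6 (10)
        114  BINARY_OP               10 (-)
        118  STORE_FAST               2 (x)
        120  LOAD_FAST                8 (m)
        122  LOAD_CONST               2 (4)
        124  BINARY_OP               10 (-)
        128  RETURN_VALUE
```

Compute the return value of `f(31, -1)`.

LOAD_FAST a → push 31. Stack: [31]
LOAD_CONST → push 7. Stack: [31, 7]
BINARY_OP - → 31 - 7 = 24. Stack: [24]
STORE_FAST x → x=24. Stack: []
LOAD_FAST a → push 31. Stack: [31]
LOAD_CONST → push 4. Stack: [31, 4]
BINARY_OP << → 31 << 4 = 496. Stack: [496]
LOAD_FAST a → push 31. Stack: [496, 31]
BINARY_OP % → 496 % 31 = 0. Stack: [0]
STORE_FAST w → w=0. Stack: []
LOAD_FAST a → push 31. Stack: [31]
LOAD_CONST → push 8. Stack: [31, 8]
BINARY_OP - → 31 - 8 = 23. Stack: [23]
STORE_FAST p → p=23. Stack: []
LOAD_FAST b → push -1. Stack: [-1]
LOAD_CONST → push 2. Stack: [-1, 2]
BINARY_OP & → -1 & 2 = 2. Stack: [2]
LOAD_CONST → push 2. Stack: [2, 2]
LOAD_FAST w → push 0. Stack: [2, 2, 0]
BINARY_OP - → 2 - 0 = 2. Stack: [2, 2]
BINARY_OP // → 2 // 2 = 1. Stack: [1]
STORE_FAST t → t=1. Stack: []
LOAD_FAST_LOAD_FAST t,p → push 1,23. Stack: [1, 23]
BINARY_OP - → 1 - 23 = -22. Stack: [-22]
LOAD_FAST x → push 24. Stack: [-22, 24]
BINARY_OP + → -22 + 24 = 2. Stack: [2]
STORE_FAST q → q=2. Stack: []
LOAD_FAST_LOAD_FAST w,x → push 0,24. Stack: [0, 24]
BINARY_OP + → 0 + 24 = 24. Stack: [24]
LOAD_FAST b → push -1. Stack: [24, -1]
LOAD_CONST → push 3. Stack: [24, -1, 3]
BINARY_OP >> → -1 >> 3 = -1. Stack: [24, -1]
BINARY_OP - → 24 - -1 = 25. Stack: [25]
STORE_FAST k → k=25. Stack: []
LOAD_CONST → push 10. Stack: [10]
LOAD_FAST p → push 23. Stack: [10, 23]
BINARY_OP - → 10 - 23 = -13. Stack: [-13]
STORE_FAST m → m=-13. Stack: []
LOAD_FAST q → push 2. Stack: [2]
LOAD_CONST → push 1. Stack: [2, 1]
BINARY_OP // → 2 // 1 = 2. Stack: [2]
LOAD_CONST → push 10. Stack: [2, 10]
BINARY_OP - → 2 - 10 = -8. Stack: [-8]
STORE_FAST x → x=-8. Stack: []
LOAD_FAST m → push -13. Stack: [-13]
LOAD_CONST → push 4. Stack: [-13, 4]
BINARY_OP - → -13 - 4 = -17. Stack: [-17]
RETURN_VALUE → return -17.

-17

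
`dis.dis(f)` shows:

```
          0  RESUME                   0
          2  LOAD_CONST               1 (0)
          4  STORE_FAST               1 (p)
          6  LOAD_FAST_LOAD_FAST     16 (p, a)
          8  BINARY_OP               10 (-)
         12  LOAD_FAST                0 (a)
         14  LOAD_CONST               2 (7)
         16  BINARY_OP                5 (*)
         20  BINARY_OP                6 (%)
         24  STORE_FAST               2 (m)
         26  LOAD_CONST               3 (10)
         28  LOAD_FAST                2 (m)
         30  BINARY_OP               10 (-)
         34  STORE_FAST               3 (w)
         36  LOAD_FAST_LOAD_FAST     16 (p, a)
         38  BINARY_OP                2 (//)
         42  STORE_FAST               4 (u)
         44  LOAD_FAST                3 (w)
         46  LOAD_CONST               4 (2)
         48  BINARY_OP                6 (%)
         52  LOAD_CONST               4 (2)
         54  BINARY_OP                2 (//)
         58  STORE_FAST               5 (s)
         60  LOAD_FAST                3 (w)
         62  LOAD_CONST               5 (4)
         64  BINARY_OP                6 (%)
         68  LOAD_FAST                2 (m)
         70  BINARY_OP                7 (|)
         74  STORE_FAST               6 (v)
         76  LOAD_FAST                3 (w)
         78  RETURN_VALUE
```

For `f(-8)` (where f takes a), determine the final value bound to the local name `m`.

LOAD_CONST → push 0. Stack: [0]
STORE_FAST p → p=0. Stack: []
LOAD_FAST_LOAD_FAST p,a → push 0,-8. Stack: [0, -8]
BINARY_OP - → 0 - -8 = 8. Stack: [8]
LOAD_FAST a → push -8. Stack: [8, -8]
LOAD_CONST → push 7. Stack: [8, -8, 7]
BINARY_OP * → -8 * 7 = -56. Stack: [8, -56]
BINARY_OP % → 8 % -56 = -48. Stack: [-48]
STORE_FAST m → m=-48. Stack: []
LOAD_CONST → push 10. Stack: [10]
LOAD_FAST m → push -48. Stack: [10, -48]
BINARY_OP - → 10 - -48 = 58. Stack: [58]
STORE_FAST w → w=58. Stack: []
LOAD_FAST_LOAD_FAST p,a → push 0,-8. Stack: [0, -8]
BINARY_OP // → 0 // -8 = 0. Stack: [0]
STORE_FAST u → u=0. Stack: []
LOAD_FAST w → push 58. Stack: [58]
LOAD_CONST → push 2. Stack: [58, 2]
BINARY_OP % → 58 % 2 = 0. Stack: [0]
LOAD_CONST → push 2. Stack: [0, 2]
BINARY_OP // → 0 // 2 = 0. Stack: [0]
STORE_FAST s → s=0. Stack: []
LOAD_FAST w → push 58. Stack: [58]
LOAD_CONST → push 4. Stack: [58, 4]
BINARY_OP % → 58 % 4 = 2. Stack: [2]
LOAD_FAST m → push -48. Stack: [2, -48]
BINARY_OP | → 2 | -48 = -46. Stack: [-46]
STORE_FAST v → v=-46. Stack: []
LOAD_FAST w → push 58. Stack: [58]
RETURN_VALUE → return 58.

-48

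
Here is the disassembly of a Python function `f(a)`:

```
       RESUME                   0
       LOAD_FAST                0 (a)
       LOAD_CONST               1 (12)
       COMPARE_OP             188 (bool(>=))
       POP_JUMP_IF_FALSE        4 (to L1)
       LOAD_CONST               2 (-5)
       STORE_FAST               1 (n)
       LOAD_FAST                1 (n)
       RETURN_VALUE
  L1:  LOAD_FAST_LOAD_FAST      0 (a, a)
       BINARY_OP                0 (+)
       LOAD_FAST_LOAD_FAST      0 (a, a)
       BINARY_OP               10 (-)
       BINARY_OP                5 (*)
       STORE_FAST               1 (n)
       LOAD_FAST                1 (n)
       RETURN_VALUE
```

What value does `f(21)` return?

-5

LOAD_FAST a → push 21. Stack: [21]
LOAD_CONST → push 12. Stack: [21, 12]
COMPARE_OP bool(>=) → 21 vs 12 = True. Stack: [True]
POP_JUMP_IF_FALSE → pop True; no jump. Stack: []
LOAD_CONST → push -5. Stack: [-5]
STORE_FAST n → n=-5. Stack: []
LOAD_FAST n → push -5. Stack: [-5]
RETURN_VALUE → return -5.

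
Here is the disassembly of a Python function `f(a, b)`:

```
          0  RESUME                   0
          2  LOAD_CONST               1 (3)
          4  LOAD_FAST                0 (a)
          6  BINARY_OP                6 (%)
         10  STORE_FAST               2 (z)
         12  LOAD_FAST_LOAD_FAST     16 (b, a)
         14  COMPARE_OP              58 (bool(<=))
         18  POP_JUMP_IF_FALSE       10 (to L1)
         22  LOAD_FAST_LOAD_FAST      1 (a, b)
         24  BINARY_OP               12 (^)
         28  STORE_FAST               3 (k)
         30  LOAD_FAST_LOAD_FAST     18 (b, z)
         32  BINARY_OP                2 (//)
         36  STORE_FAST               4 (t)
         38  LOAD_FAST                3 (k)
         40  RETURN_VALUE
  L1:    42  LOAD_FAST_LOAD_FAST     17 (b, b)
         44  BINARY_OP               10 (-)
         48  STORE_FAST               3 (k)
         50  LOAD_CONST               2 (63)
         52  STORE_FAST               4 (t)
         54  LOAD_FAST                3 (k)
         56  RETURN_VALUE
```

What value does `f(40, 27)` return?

51

LOAD_CONST → push 3. Stack: [3]
LOAD_FAST a → push 40. Stack: [3, 40]
BINARY_OP % → 3 % 40 = 3. Stack: [3]
STORE_FAST z → z=3. Stack: []
LOAD_FAST_LOAD_FAST b,a → push 27,40. Stack: [27, 40]
COMPARE_OP bool(<=) → 27 vs 40 = True. Stack: [True]
POP_JUMP_IF_FALSE → pop True; no jump. Stack: []
LOAD_FAST_LOAD_FAST a,b → push 40,27. Stack: [40, 27]
BINARY_OP ^ → 40 ^ 27 = 51. Stack: [51]
STORE_FAST k → k=51. Stack: []
LOAD_FAST_LOAD_FAST b,z → push 27,3. Stack: [27, 3]
BINARY_OP // → 27 // 3 = 9. Stack: [9]
STORE_FAST t → t=9. Stack: []
LOAD_FAST k → push 51. Stack: [51]
RETURN_VALUE → return 51.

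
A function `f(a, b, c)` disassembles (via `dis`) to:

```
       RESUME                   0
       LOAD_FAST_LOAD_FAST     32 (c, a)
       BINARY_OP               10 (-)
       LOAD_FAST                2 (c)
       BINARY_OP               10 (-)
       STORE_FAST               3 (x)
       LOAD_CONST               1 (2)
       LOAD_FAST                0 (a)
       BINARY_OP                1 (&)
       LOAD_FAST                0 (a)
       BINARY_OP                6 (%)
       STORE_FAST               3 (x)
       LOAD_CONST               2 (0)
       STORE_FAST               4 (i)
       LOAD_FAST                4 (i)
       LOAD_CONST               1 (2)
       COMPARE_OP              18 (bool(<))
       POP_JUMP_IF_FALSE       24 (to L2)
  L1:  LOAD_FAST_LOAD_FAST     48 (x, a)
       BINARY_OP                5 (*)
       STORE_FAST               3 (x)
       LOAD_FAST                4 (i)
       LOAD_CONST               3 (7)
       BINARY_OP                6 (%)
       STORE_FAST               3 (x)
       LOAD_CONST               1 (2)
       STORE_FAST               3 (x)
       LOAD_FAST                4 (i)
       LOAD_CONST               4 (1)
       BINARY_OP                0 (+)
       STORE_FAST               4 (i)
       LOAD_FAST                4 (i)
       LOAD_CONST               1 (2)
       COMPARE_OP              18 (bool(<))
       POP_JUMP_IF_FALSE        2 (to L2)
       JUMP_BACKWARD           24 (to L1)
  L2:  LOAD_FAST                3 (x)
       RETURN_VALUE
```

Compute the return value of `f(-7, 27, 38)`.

2

LOAD_FAST_LOAD_FAST c,a → push 38,-7. Stack: [38, -7]
BINARY_OP - → 38 - -7 = 45. Stack: [45]
LOAD_FAST c → push 38. Stack: [45, 38]
BINARY_OP - → 45 - 38 = 7. Stack: [7]
STORE_FAST x → x=7. Stack: []
LOAD_CONST → push 2. Stack: [2]
LOAD_FAST a → push -7. Stack: [2, -7]
BINARY_OP & → 2 & -7 = 0. Stack: [0]
LOAD_FAST a → push -7. Stack: [0, -7]
BINARY_OP % → 0 % -7 = 0. Stack: [0]
STORE_FAST x → x=0. Stack: []
LOAD_CONST → push 0. Stack: [0]
STORE_FAST i → i=0. Stack: []
LOAD_FAST i → push 0. Stack: [0]
LOAD_CONST → push 2. Stack: [0, 2]
COMPARE_OP bool(<) → 0 vs 2 = True. Stack: [True]
POP_JUMP_IF_FALSE → pop True; no jump. Stack: []
LOAD_FAST_LOAD_FAST x,a → push 0,-7. Stack: [0, -7]
BINARY_OP * → 0 * -7 = 0. Stack: [0]
STORE_FAST x → x=0. Stack: []
LOAD_FAST i → push 0. Stack: [0]
LOAD_CONST → push 7. Stack: [0, 7]
BINARY_OP % → 0 % 7 = 0. Stack: [0]
STORE_FAST x → x=0. Stack: []
LOAD_CONST → push 2. Stack: [2]
STORE_FAST x → x=2. Stack: []
LOAD_FAST i → push 0. Stack: [0]
LOAD_CONST → push 1. Stack: [0, 1]
BINARY_OP + → 0 + 1 = 1. Stack: [1]
STORE_FAST i → i=1. Stack: []
LOAD_FAST i → push 1. Stack: [1]
LOAD_CONST → push 2. Stack: [1, 2]
COMPARE_OP bool(<) → 1 vs 2 = True. Stack: [True]
POP_JUMP_IF_FALSE → pop True; no jump. Stack: []
LOAD_FAST_LOAD_FAST x,a → push 2,-7. Stack: [2, -7]
BINARY_OP * → 2 * -7 = -14. Stack: [-14]
STORE_FAST x → x=-14. Stack: []
LOAD_FAST i → push 1. Stack: [1]
LOAD_CONST → push 7. Stack: [1, 7]
BINARY_OP % → 1 % 7 = 1. Stack: [1]
STORE_FAST x → x=1. Stack: []
LOAD_CONST → push 2. Stack: [2]
STORE_FAST x → x=2. Stack: []
LOAD_FAST i → push 1. Stack: [1]
LOAD_CONST → push 1. Stack: [1, 1]
BINARY_OP + → 1 + 1 = 2. Stack: [2]
STORE_FAST i → i=2. Stack: []
LOAD_FAST i → push 2. Stack: [2]
LOAD_CONST → push 2. Stack: [2, 2]
COMPARE_OP bool(<) → 2 vs 2 = False. Stack: [False]
POP_JUMP_IF_FALSE → pop False; jump. Stack: []
LOAD_FAST x → push 2. Stack: [2]
RETURN_VALUE → return 2.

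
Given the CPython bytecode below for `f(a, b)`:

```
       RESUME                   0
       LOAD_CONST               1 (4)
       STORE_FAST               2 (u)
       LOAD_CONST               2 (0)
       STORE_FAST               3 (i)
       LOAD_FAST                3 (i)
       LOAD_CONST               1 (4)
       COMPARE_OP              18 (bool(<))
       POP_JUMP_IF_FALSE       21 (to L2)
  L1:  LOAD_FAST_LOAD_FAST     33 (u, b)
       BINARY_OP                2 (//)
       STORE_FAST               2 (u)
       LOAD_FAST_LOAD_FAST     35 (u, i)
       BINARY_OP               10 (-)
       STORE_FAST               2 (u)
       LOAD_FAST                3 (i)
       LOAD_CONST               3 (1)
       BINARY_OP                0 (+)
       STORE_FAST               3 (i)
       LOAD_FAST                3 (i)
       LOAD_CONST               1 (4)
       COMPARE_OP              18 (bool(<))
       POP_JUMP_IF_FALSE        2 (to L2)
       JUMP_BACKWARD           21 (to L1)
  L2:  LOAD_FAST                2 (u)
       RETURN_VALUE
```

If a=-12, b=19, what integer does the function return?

LOAD_CONST → push 4
STORE_FAST u → u=4
LOAD_CONST → push 0
STORE_FAST i → i=0
LOAD_FAST i → push 0
LOAD_CONST → push 4
COMPARE_OP bool(<) → 0 vs 4 = True
POP_JUMP_IF_FALSE → pop True; no jump
LOAD_FAST_LOAD_FAST u,b → push 4,19
BINARY_OP // → 4 // 19 = 0
STORE_FAST u → u=0
LOAD_FAST_LOAD_FAST u,i → push 0,0
BINARY_OP - → 0 - 0 = 0
STORE_FAST u → u=0
LOAD_FAST i → push 0
LOAD_CONST → push 1
BINARY_OP + → 0 + 1 = 1
STORE_FAST i → i=1
LOAD_FAST i → push 1
LOAD_CONST → push 4
COMPARE_OP bool(<) → 1 vs 4 = True
POP_JUMP_IF_FALSE → pop True; no jump
LOAD_FAST_LOAD_FAST u,b → push 0,19
BINARY_OP // → 0 // 19 = 0
STORE_FAST u → u=0
LOAD_FAST_LOAD_FAST u,i → push 0,1
BINARY_OP - → 0 - 1 = -1
STORE_FAST u → u=-1
LOAD_FAST i → push 1
LOAD_CONST → push 1
BINARY_OP + → 1 + 1 = 2
STORE_FAST i → i=2
LOAD_FAST i → push 2
LOAD_CONST → push 4
COMPARE_OP bool(<) → 2 vs 4 = True
POP_JUMP_IF_FALSE → pop True; no jump
LOAD_FAST_LOAD_FAST u,b → push -1,19
BINARY_OP // → -1 // 19 = -1
STORE_FAST u → u=-1
LOAD_FAST_LOAD_FAST u,i → push -1,2
BINARY_OP - → -1 - 2 = -3
STORE_FAST u → u=-3
LOAD_FAST i → push 2
LOAD_CONST → push 1
BINARY_OP + → 2 + 1 = 3
STORE_FAST i → i=3
LOAD_FAST i → push 3
LOAD_CONST → push 4
COMPARE_OP bool(<) → 3 vs 4 = True
POP_JUMP_IF_FALSE → pop True; no jump
LOAD_FAST_LOAD_FAST u,b → push -3,19
BINARY_OP // → -3 // 19 = -1
STORE_FAST u → u=-1
LOAD_FAST_LOAD_FAST u,i → push -1,3
BINARY_OP - → -1 - 3 = -4
STORE_FAST u → u=-4
LOAD_FAST i → push 3
LOAD_CONST → push 1
BINARY_OP + → 3 + 1 = 4
STORE_FAST i → i=4
LOAD_FAST i → push 4
LOAD_CONST → push 4
COMPARE_OP bool(<) → 4 vs 4 = False
POP_JUMP_IF_FALSE → pop False; jump
LOAD_FAST u → push -4
RETURN_VALUE → return -4.

-4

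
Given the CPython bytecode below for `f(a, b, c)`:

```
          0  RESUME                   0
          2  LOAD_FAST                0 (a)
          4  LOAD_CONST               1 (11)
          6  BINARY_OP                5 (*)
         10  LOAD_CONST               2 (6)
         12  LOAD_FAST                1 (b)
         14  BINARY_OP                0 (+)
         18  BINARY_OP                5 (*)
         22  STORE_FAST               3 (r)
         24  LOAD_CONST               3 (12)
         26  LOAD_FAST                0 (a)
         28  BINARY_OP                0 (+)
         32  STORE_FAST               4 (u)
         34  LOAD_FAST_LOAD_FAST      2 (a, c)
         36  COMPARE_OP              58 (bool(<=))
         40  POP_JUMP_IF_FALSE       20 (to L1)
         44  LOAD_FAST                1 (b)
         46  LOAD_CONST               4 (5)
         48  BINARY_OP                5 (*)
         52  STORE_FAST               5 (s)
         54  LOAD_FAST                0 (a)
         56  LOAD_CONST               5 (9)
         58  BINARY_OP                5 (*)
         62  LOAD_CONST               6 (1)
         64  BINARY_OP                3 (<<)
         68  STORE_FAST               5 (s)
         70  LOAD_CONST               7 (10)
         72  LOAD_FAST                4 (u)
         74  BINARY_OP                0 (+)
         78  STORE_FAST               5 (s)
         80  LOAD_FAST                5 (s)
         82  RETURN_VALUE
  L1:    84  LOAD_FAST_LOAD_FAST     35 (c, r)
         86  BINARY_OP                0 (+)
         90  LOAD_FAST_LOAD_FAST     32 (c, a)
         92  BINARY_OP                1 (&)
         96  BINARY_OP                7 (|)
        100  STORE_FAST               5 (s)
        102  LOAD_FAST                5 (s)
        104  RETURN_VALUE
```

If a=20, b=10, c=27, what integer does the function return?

LOAD_FAST a → push 20. Stack: [20]
LOAD_CONST → push 11. Stack: [20, 11]
BINARY_OP * → 20 * 11 = 220. Stack: [220]
LOAD_CONST → push 6. Stack: [220, 6]
LOAD_FAST b → push 10. Stack: [220, 6, 10]
BINARY_OP + → 6 + 10 = 16. Stack: [220, 16]
BINARY_OP * → 220 * 16 = 3520. Stack: [3520]
STORE_FAST r → r=3520. Stack: []
LOAD_CONST → push 12. Stack: [12]
LOAD_FAST a → push 20. Stack: [12, 20]
BINARY_OP + → 12 + 20 = 32. Stack: [32]
STORE_FAST u → u=32. Stack: []
LOAD_FAST_LOAD_FAST a,c → push 20,27. Stack: [20, 27]
COMPARE_OP bool(<=) → 20 vs 27 = True. Stack: [True]
POP_JUMP_IF_FALSE → pop True; no jump. Stack: []
LOAD_FAST b → push 10. Stack: [10]
LOAD_CONST → push 5. Stack: [10, 5]
BINARY_OP * → 10 * 5 = 50. Stack: [50]
STORE_FAST s → s=50. Stack: []
LOAD_FAST a → push 20. Stack: [20]
LOAD_CONST → push 9. Stack: [20, 9]
BINARY_OP * → 20 * 9 = 180. Stack: [180]
LOAD_CONST → push 1. Stack: [180, 1]
BINARY_OP << → 180 << 1 = 360. Stack: [360]
STORE_FAST s → s=360. Stack: []
LOAD_CONST → push 10. Stack: [10]
LOAD_FAST u → push 32. Stack: [10, 32]
BINARY_OP + → 10 + 32 = 42. Stack: [42]
STORE_FAST s → s=42. Stack: []
LOAD_FAST s → push 42. Stack: [42]
RETURN_VALUE → return 42.

42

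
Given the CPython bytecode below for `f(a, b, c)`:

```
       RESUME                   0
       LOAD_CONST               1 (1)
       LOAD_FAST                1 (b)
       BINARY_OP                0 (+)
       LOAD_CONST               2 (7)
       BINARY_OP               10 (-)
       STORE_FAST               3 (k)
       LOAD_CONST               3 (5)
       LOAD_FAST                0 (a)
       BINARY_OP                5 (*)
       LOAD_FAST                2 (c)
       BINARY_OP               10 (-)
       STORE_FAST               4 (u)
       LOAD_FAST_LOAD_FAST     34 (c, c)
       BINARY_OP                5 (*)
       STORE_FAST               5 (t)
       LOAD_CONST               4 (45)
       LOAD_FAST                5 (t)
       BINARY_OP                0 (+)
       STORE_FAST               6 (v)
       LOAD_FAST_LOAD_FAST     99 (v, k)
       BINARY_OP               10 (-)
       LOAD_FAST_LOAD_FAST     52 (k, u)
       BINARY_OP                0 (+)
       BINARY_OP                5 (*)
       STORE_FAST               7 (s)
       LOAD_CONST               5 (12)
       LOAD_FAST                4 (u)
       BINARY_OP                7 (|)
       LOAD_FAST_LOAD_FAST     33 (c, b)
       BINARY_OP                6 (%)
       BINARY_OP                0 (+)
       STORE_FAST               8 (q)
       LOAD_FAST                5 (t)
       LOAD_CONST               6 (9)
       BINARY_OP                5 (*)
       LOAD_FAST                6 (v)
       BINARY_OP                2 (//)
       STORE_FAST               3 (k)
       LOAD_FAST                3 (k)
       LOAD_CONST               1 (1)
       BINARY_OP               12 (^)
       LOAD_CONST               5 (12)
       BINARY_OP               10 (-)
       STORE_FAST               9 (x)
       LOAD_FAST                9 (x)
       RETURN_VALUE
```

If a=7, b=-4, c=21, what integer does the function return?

LOAD_CONST → push 1. Stack: [1]
LOAD_FAST b → push -4. Stack: [1, -4]
BINARY_OP + → 1 + -4 = -3. Stack: [-3]
LOAD_CONST → push 7. Stack: [-3, 7]
BINARY_OP - → -3 - 7 = -10. Stack: [-10]
STORE_FAST k → k=-10. Stack: []
LOAD_CONST → push 5. Stack: [5]
LOAD_FAST a → push 7. Stack: [5, 7]
BINARY_OP * → 5 * 7 = 35. Stack: [35]
LOAD_FAST c → push 21. Stack: [35, 21]
BINARY_OP - → 35 - 21 = 14. Stack: [14]
STORE_FAST u → u=14. Stack: []
LOAD_FAST_LOAD_FAST c,c → push 21,21. Stack: [21, 21]
BINARY_OP * → 21 * 21 = 441. Stack: [441]
STORE_FAST t → t=441. Stack: []
LOAD_CONST → push 45. Stack: [45]
LOAD_FAST t → push 441. Stack: [45, 441]
BINARY_OP + → 45 + 441 = 486. Stack: [486]
STORE_FAST v → v=486. Stack: []
LOAD_FAST_LOAD_FAST v,k → push 486,-10. Stack: [486, -10]
BINARY_OP - → 486 - -10 = 496. Stack: [496]
LOAD_FAST_LOAD_FAST k,u → push -10,14. Stack: [496, -10, 14]
BINARY_OP + → -10 + 14 = 4. Stack: [496, 4]
BINARY_OP * → 496 * 4 = 1984. Stack: [1984]
STORE_FAST s → s=1984. Stack: []
LOAD_CONST → push 12. Stack: [12]
LOAD_FAST u → push 14. Stack: [12, 14]
BINARY_OP | → 12 | 14 = 14. Stack: [14]
LOAD_FAST_LOAD_FAST c,b → push 21,-4. Stack: [14, 21, -4]
BINARY_OP % → 21 % -4 = -3. Stack: [14, -3]
BINARY_OP + → 14 + -3 = 11. Stack: [11]
STORE_FAST q → q=11. Stack: []
LOAD_FAST t → push 441. Stack: [441]
LOAD_CONST → push 9. Stack: [441, 9]
BINARY_OP * → 441 * 9 = 3969. Stack: [3969]
LOAD_FAST v → push 486. Stack: [3969, 486]
BINARY_OP // → 3969 // 486 = 8. Stack: [8]
STORE_FAST k → k=8. Stack: []
LOAD_FAST k → push 8. Stack: [8]
LOAD_CONST → push 1. Stack: [8, 1]
BINARY_OP ^ → 8 ^ 1 = 9. Stack: [9]
LOAD_CONST → push 12. Stack: [9, 12]
BINARY_OP - → 9 - 12 = -3. Stack: [-3]
STORE_FAST x → x=-3. Stack: []
LOAD_FAST x → push -3. Stack: [-3]
RETURN_VALUE → return -3.

-3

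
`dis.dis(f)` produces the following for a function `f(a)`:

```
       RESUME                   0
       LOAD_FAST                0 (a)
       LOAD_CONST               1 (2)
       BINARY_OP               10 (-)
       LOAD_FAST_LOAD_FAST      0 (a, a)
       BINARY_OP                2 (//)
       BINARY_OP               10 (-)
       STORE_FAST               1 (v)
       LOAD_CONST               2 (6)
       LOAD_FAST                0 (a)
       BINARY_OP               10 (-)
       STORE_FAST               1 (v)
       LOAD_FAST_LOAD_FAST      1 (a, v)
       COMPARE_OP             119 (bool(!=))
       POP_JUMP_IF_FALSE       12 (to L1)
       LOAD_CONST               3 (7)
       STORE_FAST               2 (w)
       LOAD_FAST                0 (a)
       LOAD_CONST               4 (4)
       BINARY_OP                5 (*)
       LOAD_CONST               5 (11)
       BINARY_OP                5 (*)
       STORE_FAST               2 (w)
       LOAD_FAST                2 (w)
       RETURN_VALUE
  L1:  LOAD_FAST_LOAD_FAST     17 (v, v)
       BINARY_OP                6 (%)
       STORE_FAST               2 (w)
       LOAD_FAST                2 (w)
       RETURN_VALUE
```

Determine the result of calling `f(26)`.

LOAD_FAST a → push 26. Stack: [26]
LOAD_CONST → push 2. Stack: [26, 2]
BINARY_OP - → 26 - 2 = 24. Stack: [24]
LOAD_FAST_LOAD_FAST a,a → push 26,26. Stack: [24, 26, 26]
BINARY_OP // → 26 // 26 = 1. Stack: [24, 1]
BINARY_OP - → 24 - 1 = 23. Stack: [23]
STORE_FAST v → v=23. Stack: []
LOAD_CONST → push 6. Stack: [6]
LOAD_FAST a → push 26. Stack: [6, 26]
BINARY_OP - → 6 - 26 = -20. Stack: [-20]
STORE_FAST v → v=-20. Stack: []
LOAD_FAST_LOAD_FAST a,v → push 26,-20. Stack: [26, -20]
COMPARE_OP bool(!=) → 26 vs -20 = True. Stack: [True]
POP_JUMP_IF_FALSE → pop True; no jump. Stack: []
LOAD_CONST → push 7. Stack: [7]
STORE_FAST w → w=7. Stack: []
LOAD_FAST a → push 26. Stack: [26]
LOAD_CONST → push 4. Stack: [26, 4]
BINARY_OP * → 26 * 4 = 104. Stack: [104]
LOAD_CONST → push 11. Stack: [104, 11]
BINARY_OP * → 104 * 11 = 1144. Stack: [1144]
STORE_FAST w → w=1144. Stack: []
LOAD_FAST w → push 1144. Stack: [1144]
RETURN_VALUE → return 1144.

1144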